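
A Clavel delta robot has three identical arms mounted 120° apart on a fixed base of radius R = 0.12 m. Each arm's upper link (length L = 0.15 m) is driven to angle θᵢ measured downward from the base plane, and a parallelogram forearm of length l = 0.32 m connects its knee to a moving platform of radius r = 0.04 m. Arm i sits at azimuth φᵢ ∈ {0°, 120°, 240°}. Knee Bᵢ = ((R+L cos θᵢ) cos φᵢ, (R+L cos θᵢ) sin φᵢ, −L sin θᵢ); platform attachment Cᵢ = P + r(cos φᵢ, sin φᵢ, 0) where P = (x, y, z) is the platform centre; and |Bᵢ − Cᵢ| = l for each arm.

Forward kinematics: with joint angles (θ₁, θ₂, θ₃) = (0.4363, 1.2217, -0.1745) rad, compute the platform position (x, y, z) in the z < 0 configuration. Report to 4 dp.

φ1=0.0°: virtual centre (0.2159, 0.0000, -0.0634), radius l
φ2=120.0°: virtual centre (-0.0657, 0.1137, -0.1410), radius l
φ3=240.0°: virtual centre (-0.1139, -0.1972, 0.0260), radius l
eliminate P² terms by subtracting sphere 1 from 2 and 3
linear system: -0.5632x+0.2274y = -0.0135−-0.1551z; -0.6596x+-0.3944y = 0.0019−0.1789z
det = 0.3722;  x = 0.0132+-0.0551z,  y = -0.0269+0.5456z
into |P−O₁|² = l²: 1.3007z² + 0.1198z + -0.0566 = 0;  Δ = 0.3086;  z = -0.2596 or 0.1675 → z<0 root = -0.2596
x = 0.0275, y = -0.1685

(0.0275, -0.1685, -0.2596)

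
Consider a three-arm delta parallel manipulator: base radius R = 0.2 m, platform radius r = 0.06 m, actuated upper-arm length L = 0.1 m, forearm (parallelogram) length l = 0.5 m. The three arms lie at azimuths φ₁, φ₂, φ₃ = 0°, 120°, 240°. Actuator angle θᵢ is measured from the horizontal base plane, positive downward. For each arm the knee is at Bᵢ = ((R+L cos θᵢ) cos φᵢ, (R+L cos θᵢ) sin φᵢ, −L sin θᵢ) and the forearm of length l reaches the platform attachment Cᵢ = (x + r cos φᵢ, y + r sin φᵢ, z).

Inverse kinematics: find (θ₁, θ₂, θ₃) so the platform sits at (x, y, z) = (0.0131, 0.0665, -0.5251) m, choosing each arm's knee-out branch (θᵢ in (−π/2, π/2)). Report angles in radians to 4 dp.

θ₁ = 0.7848, θ₂ = 0.6106, θ₃ = 1.1339

rotate P by −φ1: (0.0131, 0.0665, -0.5251)
  A=0.1269, B=-0.5251, C=(l²−L²−A²−y'²−z²)/(2L)=-0.2813
  γ=atan2(-0.5251,0.1269)=-1.3337;  ψ=arccos(-0.5207)=2.1184;  θ1=γ+ψ≈0.7848
φ2=120.0° → target in arm frame (0.0510, -0.0446)
  e−x'=0.0890;  (l²−L²−(e−x')²−y'²−z²)/2L = -0.2282
  γ=atan2(-0.5251,0.0890)=-1.4030;  ψ=arccos(-0.4284)=2.0135;  θ2=γ+ψ≈0.6106
φ3=240.0° → target in arm frame (-0.0641, -0.0219)
  A=0.2041, B=-0.5251, C=(l²−L²−A²−y'²−z²)/(2L)=-0.3894
  θ3 = atan2(B,A) + arccos(C/0.5634) = 1.1339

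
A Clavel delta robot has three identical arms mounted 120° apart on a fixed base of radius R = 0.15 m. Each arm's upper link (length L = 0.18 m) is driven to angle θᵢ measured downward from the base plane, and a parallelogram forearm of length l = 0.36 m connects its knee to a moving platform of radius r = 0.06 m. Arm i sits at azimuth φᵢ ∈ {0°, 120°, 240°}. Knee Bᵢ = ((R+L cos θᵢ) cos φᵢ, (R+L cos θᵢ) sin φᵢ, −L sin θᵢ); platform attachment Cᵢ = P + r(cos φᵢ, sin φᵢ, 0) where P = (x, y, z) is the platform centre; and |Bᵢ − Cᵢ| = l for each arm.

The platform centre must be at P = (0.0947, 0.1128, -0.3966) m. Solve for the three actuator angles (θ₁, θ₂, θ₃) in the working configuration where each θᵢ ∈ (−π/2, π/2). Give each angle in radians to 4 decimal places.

rotate P by −φ1: (0.0947, 0.1128, -0.3966)
  A cos θ + B sin θ = C:  -0.0047·cos θ + -0.3966·sin θ = -0.2023
  √(A²+B²)=0.3966;  θ1 = -1.5826+2.1061 ≈ 0.5235
rotate P by −φ2: (0.0503, -0.1384, -0.3966)
  A cos θ + B sin θ = C:  0.0397·cos θ + -0.3966·sin θ = -0.2245
  √(A²+B²)=0.3986;  θ2 = -1.4711+2.1691 ≈ 0.6980
φ3=240.0° → target in arm frame (-0.1450, 0.0256)
  A cos θ + B sin θ = C:  0.2350·cos θ + -0.3966·sin θ = -0.3222
  θ3 = atan2(B,A) + arccos(C/0.4610) = 1.3088

θ₁ = 0.5235, θ₂ = 0.6980, θ₃ = 1.3088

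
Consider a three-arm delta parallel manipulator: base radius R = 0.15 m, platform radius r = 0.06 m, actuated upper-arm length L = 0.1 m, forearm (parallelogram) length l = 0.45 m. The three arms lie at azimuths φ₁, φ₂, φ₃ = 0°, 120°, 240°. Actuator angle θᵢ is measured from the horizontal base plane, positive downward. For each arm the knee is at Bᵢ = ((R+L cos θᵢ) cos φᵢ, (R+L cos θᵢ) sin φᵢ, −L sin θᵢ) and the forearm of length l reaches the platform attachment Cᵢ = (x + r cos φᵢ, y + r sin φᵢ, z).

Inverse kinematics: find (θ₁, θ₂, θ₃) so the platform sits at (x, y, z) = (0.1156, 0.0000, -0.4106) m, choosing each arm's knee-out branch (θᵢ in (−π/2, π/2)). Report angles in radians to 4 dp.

θ₁ = -0.3488, θ₂ = 0.4368, θ₃ = 0.4368

rotate P by −φ1: (0.1156, 0.0000, -0.4106)
  e−x'=-0.0256;  (l²−L²−(e−x')²−y'²−z²)/2L = 0.1163
  γ=atan2(-0.4106,-0.0256)=-1.6331;  ψ=arccos(0.2826)=1.2843;  θ1=γ+ψ≈-0.3488
arm 2 (φ=120.0°): x'=-0.0578, y'=-0.1001
  A=0.1478, B=-0.4106, C=(l²−L²−A²−y'²−z²)/(2L)=-0.0398
  γ=atan2(-0.4106,0.1478)=-1.2253;  ψ=arccos(-0.0912)=1.6621;  θ2=γ+ψ≈0.4368
rotate P by −φ3: (-0.0578, 0.1001, -0.4106)
  e−x'=0.1478;  (l²−L²−(e−x')²−y'²−z²)/2L = -0.0398
  √(A²+B²)=0.4364;  θ3 = -1.2253+1.6621 ≈ 0.4368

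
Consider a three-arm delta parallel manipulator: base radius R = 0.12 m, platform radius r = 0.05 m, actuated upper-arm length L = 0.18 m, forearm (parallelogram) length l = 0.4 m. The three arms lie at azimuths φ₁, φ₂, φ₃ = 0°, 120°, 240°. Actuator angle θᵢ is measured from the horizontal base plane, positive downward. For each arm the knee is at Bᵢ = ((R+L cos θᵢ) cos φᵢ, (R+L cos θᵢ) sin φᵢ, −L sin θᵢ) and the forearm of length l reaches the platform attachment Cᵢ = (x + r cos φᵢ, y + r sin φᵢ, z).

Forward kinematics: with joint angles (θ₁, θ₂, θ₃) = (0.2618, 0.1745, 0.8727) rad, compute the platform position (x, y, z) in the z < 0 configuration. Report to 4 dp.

(0.0555, 0.1233, -0.3772)

arm 1 at φ=0.0°: ρ1 = 0.2439;  O1 = (0.2439, 0.0000, -0.0466)
O2 = (0.2473·cos120.0°, 0.2473·sin120.0°, -0.0313) = (-0.1236, 0.2141, -0.0313)
O3 = (0.1857·cos240.0°, 0.1857·sin240.0°, -0.1379) = (-0.0928, -0.1608, -0.1379)
|O₂|²−|O₁|² = 0.0005;  |O₃|²−|O₁|² = -0.0081
linear system: -0.7350x+0.4283y = 0.0005−0.0307z; -0.6734x+-0.3216y = -0.0081−-0.1826z
det = 0.5248;  x = 0.0064+-0.1302z,  y = 0.0120+-0.2951z
sphere 1 gives Az²+Bz+C=0 with A=1.1040, B=0.1479, C=-0.1013;  B²−4AC=0.4691;  roots -0.3772, 0.2432;  negative root z = -0.3772
x = 0.0555, y = 0.1233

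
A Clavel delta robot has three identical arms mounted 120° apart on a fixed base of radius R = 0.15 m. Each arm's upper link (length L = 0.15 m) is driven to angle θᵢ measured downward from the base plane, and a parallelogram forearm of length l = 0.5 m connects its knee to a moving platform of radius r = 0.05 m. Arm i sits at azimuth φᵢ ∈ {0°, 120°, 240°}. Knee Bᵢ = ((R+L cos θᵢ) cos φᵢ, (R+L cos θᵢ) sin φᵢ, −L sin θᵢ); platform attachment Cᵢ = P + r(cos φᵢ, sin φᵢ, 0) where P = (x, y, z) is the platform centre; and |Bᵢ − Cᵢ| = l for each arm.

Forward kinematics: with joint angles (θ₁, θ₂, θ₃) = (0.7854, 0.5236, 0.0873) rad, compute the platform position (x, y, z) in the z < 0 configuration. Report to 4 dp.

(-0.1021, -0.0758, -0.4925)

arm 1 at φ=0.0°: (R−r)+L cos θ1 = 0.2061;  centre 1 = (0.2061, 0.0000, -0.1061)
centre 2 = (0.2299·cos120.0°, 0.2299·sin120.0°, -0.0750) = (-0.1150, 0.1991, -0.0750)
centre 3 = (0.2494·cos240.0°, 0.2494·sin240.0°, -0.0131) = (-0.1247, -0.2160, -0.0131)
|centre ₂|²−|centre ₁|² = 0.0048;  |centre ₃|²−|centre ₁|² = 0.0087
linear system: -0.6420x+0.3982y = 0.0048−0.0621z; -0.6616x+-0.4320y = 0.0087−0.1860z
det = 0.5408;  x = -0.0102+0.1866z,  y = -0.0045+0.1448z
into |P−centre ₁|² = l²: 1.0558z² + 0.1301z + -0.1920 = 0;  Δ = 0.8276;  z = -0.4925 or 0.3692 → z<0 root = -0.4925
x = -0.1021, y = -0.0758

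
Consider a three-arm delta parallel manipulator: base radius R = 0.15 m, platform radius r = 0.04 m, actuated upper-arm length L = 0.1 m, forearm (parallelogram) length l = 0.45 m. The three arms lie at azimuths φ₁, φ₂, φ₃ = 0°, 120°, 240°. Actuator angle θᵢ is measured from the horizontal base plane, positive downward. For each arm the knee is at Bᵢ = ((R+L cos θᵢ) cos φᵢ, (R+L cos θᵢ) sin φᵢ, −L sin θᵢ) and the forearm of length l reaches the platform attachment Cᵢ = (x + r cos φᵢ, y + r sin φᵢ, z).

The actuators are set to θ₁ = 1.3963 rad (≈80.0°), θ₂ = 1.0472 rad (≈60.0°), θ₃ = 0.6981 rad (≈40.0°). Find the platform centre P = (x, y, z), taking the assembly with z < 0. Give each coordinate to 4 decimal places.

arm 1 at φ=0.0°: e+L cos θ1 = 0.1274;  O1 = (0.1274, 0.0000, -0.0985)
arm 2 at φ=120.0°: e+L cos θ2 = 0.1600;  O2 = (-0.0800, 0.1386, -0.0866)
φ3=240.0°: virtual centre (-0.0933, -0.1616, -0.0643), radius l
subtract pairs → two planes through P
plane₁₂: -0.4147x+0.2771y+0.0238z = 0.0072
Cramer: x(z) = -0.0231+0.1039z;  y(z) = -0.0087+0.0698z
into |P−O₁|² = l²: 1.0157z² + 0.1645z + -0.1701 = 0;  Δ = 0.7180;  z = -0.4981 or 0.3362 → z<0 root = -0.4981
x = -0.0749, y = -0.0435

(-0.0749, -0.0435, -0.4981)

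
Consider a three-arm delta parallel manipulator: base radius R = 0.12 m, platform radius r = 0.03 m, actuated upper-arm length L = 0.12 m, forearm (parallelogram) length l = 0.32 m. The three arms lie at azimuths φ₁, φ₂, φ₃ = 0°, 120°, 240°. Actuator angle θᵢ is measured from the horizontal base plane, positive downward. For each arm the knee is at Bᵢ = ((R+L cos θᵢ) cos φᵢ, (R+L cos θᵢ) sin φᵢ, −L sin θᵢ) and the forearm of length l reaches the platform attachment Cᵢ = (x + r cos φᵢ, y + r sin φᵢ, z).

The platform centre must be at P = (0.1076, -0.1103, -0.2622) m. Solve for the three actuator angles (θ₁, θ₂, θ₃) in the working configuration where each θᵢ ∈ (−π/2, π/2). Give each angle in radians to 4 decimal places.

arm 1 (φ=0.0°): x'=0.1076, y'=-0.1103
  A cos θ + B sin θ = C:  -0.0176·cos θ + -0.2622·sin θ = 0.0282
  √(A²+B²)=0.2628;  θ1 = -1.6378+1.4632 ≈ -0.1747
φ2=120.0° → target in arm frame (-0.1493, -0.0380)
  e−x'=0.2393;  (l²−L²−(e−x')²−y'²−z²)/2L = -0.1645
  θ2 = atan2(B,A) + arccos(C/0.3550) = 1.2215
φ3=240.0° → target in arm frame (0.0417, 0.1483)
  e−x'=0.0483;  (l²−L²−(e−x')²−y'²−z²)/2L = -0.0212
  γ=atan2(-0.2622,0.0483)=-1.3887;  ψ=arccos(-0.0794)=1.6503;  θ3=γ+ψ≈0.2616

θ₁ = -0.1747, θ₂ = 1.2215, θ₃ = 0.2616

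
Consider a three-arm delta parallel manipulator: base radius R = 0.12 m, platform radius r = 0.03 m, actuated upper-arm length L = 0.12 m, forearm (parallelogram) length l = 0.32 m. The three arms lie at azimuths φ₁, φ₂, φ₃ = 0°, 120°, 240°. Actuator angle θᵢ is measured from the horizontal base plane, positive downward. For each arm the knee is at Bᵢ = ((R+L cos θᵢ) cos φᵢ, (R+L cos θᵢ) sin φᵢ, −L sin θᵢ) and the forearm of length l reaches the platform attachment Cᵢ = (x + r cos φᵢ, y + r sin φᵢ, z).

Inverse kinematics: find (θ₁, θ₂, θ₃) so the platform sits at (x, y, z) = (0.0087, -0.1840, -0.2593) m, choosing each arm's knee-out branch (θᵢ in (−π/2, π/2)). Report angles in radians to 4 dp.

θ₁ = 0.6107, θ₂ = 1.3966, θ₃ = -0.3492

arm 1 (φ=0.0°): x'=0.0087, y'=-0.1840
  e−x'=0.0813;  (l²−L²−(e−x')²−y'²−z²)/2L = -0.0821
  √(A²+B²)=0.2717;  θ1 = -1.2670+1.8777 ≈ 0.6107
φ2=120.0° → target in arm frame (-0.1637, 0.0845)
  A=0.2537, B=-0.2593, C=(l²−L²−A²−y'²−z²)/(2L)=-0.2114
  θ2 = atan2(B,A) + arccos(C/0.3628) = 1.3966
rotate P by −φ3: (0.1550, 0.0995, -0.2593)
  A cos θ + B sin θ = C:  -0.0650·cos θ + -0.2593·sin θ = 0.0276
  θ3 = atan2(B,A) + arccos(C/0.2673) = -0.3492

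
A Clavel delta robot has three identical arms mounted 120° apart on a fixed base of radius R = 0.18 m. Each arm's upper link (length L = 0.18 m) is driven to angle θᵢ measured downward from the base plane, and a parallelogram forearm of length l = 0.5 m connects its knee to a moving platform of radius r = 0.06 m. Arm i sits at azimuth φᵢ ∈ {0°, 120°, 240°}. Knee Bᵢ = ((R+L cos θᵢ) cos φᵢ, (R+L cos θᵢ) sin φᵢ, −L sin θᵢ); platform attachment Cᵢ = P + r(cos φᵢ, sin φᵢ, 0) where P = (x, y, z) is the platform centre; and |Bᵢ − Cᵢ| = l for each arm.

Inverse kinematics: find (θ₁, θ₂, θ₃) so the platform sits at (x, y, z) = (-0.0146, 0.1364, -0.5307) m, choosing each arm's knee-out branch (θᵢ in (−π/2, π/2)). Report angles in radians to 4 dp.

φ1=0.0° → target in arm frame (-0.0146, 0.1364)
  A cos θ + B sin θ = C:  0.1346·cos θ + -0.5307·sin θ = -0.2799
  √(A²+B²)=0.5475;  θ1 = -1.3224+2.1074 ≈ 0.7850
arm 2 (φ=120.0°): x'=0.1254, y'=-0.0556
  A cos θ + B sin θ = C:  -0.0054·cos θ + -0.5307·sin θ = -0.1866
  √(A²+B²)=0.5307;  θ2 = -1.5810+1.9300 ≈ 0.3489
φ3=240.0° → target in arm frame (-0.1108, -0.0808)
  A=0.2308, B=-0.5307, C=(l²−L²−A²−y'²−z²)/(2L)=-0.3441
  θ3 = atan2(B,A) + arccos(C/0.5787) = 1.0469

θ₁ = 0.7850, θ₂ = 0.3489, θ₃ = 1.0469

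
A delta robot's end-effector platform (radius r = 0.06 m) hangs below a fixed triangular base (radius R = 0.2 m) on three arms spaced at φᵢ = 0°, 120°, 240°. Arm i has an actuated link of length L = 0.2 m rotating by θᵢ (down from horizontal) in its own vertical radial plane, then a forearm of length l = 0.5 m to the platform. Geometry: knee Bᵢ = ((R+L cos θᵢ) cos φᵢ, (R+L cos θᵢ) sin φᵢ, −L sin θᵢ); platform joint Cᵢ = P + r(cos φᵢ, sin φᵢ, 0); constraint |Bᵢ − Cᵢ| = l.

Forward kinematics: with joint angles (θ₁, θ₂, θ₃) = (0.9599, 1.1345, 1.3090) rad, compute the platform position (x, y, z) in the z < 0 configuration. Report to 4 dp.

φ1=0.0°: virtual centre (0.2547, 0.0000, -0.1638), radius l
O2 = (0.2245·cos120.0°, 0.2245·sin120.0°, -0.1813) = (-0.1123, 0.1944, -0.1813)
O3 = (0.1918·cos240.0°, 0.1918·sin240.0°, -0.1932) = (-0.0959, -0.1661, -0.1932)
subtract pairs → two planes through P
linear system: -0.7340x+0.3889y = -0.0085−-0.0349z; -0.7012x+-0.3321y = -0.0176−-0.0587z
Cramer: x(z) = 0.0187-0.0666z;  y(z) = 0.0136-0.0361z
into |P−O₁|² = l²: 1.0057z² + 0.3581z + -0.1673 = 0;  Δ = 0.8012;  z = -0.6230 or 0.2670 → z<0 root = -0.6230
x = 0.0602, y = 0.0361

(0.0602, 0.0361, -0.6230)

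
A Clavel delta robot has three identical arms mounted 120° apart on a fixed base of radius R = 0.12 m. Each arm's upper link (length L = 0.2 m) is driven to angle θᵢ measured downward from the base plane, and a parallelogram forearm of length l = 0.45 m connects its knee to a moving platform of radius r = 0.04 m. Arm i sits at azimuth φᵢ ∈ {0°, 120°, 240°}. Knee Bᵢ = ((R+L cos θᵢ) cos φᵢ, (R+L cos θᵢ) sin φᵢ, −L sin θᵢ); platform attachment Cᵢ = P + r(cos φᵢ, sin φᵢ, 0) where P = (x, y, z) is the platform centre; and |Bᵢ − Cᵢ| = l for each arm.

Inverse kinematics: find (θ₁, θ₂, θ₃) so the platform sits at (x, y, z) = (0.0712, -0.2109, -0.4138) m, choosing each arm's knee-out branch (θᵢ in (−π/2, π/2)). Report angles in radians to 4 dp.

arm 1 (φ=0.0°): x'=0.0712, y'=-0.2109
  A cos θ + B sin θ = C:  0.0088·cos θ + -0.4138·sin θ = -0.1332
  γ=atan2(-0.4138,0.0088)=-1.5495;  ψ=arccos(-0.3219)=1.8985;  θ1=γ+ψ≈0.3490
rotate P by −φ2: (-0.2182, 0.0438, -0.4138)
  A=0.2982, B=-0.4138, C=(l²−L²−A²−y'²−z²)/(2L)=-0.2490
  √(A²+B²)=0.5101;  θ2 = -0.9463+2.0808 ≈ 1.1345
rotate P by −φ3: (0.1470, 0.1671, -0.4138)
  A cos θ + B sin θ = C:  -0.0670·cos θ + -0.4138·sin θ = -0.1029
  θ3 = atan2(B,A) + arccos(C/0.4192) = 0.0873

θ₁ = 0.3490, θ₂ = 1.1345, θ₃ = 0.0873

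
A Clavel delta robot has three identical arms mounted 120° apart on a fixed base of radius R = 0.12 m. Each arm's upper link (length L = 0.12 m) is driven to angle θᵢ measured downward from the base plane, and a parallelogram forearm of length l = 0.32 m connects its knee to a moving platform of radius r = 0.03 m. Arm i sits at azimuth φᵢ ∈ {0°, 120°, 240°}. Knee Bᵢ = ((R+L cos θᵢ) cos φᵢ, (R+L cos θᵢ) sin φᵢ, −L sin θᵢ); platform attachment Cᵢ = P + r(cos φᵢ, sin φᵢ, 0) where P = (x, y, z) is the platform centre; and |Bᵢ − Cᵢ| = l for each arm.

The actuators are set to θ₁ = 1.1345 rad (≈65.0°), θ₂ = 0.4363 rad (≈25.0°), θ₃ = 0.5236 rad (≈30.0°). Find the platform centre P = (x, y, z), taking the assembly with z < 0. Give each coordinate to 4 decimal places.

arm 1 at φ=0.0°: ρ1 = 0.1407;  centre 1 = (0.1407, 0.0000, -0.1088)
centre 2 = (0.1988·cos120.0°, 0.1988·sin120.0°, -0.0507) = (-0.0994, 0.1721, -0.0507)
centre 3 = (0.1939·cos240.0°, 0.1939·sin240.0°, -0.0600) = (-0.0970, -0.1679, -0.0600)
eliminate P² terms by subtracting sphere 1 from 2 and 3
plane₁₂: -0.4802x+0.3443y+0.1161z = 0.0104
Cramer: x(z) = -0.0209+0.2233z;  y(z) = 0.0011-0.0257z
sphere 1 gives Az²+Bz+C=0 with A=1.0505, B=0.1453, C=-0.0644;  B²−4AC=0.2919;  roots -0.3263, 0.1880;  negative root z = -0.3263
x = -0.0938, y = 0.0095

(-0.0938, 0.0095, -0.3263)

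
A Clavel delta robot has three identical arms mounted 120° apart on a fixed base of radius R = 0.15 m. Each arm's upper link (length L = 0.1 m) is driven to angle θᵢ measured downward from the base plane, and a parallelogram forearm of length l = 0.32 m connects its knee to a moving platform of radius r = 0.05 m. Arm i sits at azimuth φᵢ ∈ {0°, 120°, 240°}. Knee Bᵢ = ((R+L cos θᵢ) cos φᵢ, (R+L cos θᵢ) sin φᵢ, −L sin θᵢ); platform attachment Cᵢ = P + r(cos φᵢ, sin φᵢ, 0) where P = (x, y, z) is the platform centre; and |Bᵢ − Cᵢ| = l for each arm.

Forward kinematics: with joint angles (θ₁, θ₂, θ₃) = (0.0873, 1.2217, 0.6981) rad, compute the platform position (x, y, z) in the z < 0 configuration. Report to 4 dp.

(0.0976, -0.0573, -0.3066)

φ1=0.0°: virtual centre (0.1996, 0.0000, -0.0087), radius l
φ2=120.0°: virtual centre (-0.0671, 0.1162, -0.0940), radius l
arm 3 at φ=240.0°: ρ3 = 0.1766;  O3 = (-0.0883, -0.1529, -0.0643)
eliminate P² terms by subtracting sphere 1 from 2 and 3
plane₁₂: -0.5334x+0.2324y+-0.1705z = -0.0131
det = 0.2970;  x = 0.0171+-0.2625z,  y = -0.0171+0.1310z
into |P−O₁|² = l²: 1.0861z² + 0.1088z + -0.0687 = 0;  Δ = 0.3103;  z = -0.3066 or 0.2064 → z<0 root = -0.3066
x = 0.0976, y = -0.0573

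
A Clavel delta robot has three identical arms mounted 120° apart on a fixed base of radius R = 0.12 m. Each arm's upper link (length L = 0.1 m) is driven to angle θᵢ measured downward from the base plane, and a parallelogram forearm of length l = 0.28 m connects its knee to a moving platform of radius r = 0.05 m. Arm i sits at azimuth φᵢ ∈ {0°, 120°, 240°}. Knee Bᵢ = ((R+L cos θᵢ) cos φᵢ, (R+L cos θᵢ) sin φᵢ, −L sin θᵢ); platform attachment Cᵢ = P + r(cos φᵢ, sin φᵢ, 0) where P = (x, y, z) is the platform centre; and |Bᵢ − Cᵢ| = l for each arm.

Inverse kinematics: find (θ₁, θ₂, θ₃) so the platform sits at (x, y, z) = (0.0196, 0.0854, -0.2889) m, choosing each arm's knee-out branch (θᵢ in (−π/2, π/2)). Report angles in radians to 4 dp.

arm 1 (φ=0.0°): x'=0.0196, y'=0.0854
  A cos θ + B sin θ = C:  0.0504·cos θ + -0.2889·sin θ = -0.1245
  θ1 = atan2(B,A) + arccos(C/0.2933) = 0.6111
φ2=120.0° → target in arm frame (0.0642, -0.0597)
  A cos θ + B sin θ = C:  0.0058·cos θ + -0.2889·sin θ = -0.0933
  θ2 = atan2(B,A) + arccos(C/0.2890) = 0.3490
arm 3 (φ=240.0°): x'=-0.0838, y'=-0.0257
  A cos θ + B sin θ = C:  0.1538·cos θ + -0.2889·sin θ = -0.1968
  √(A²+B²)=0.3273;  θ3 = -1.0817+2.2161 ≈ 1.1344

θ₁ = 0.6111, θ₂ = 0.3490, θ₃ = 1.1344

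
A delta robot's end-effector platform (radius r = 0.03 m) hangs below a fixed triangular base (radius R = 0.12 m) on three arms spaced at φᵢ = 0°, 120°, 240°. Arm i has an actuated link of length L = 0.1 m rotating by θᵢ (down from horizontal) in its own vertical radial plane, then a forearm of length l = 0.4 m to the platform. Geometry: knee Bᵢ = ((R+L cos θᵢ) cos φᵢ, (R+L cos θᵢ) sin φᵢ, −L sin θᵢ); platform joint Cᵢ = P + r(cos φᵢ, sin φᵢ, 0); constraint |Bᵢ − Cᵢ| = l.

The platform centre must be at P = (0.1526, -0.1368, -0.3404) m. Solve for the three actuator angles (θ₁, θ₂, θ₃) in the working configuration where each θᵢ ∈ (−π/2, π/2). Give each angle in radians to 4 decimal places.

θ₁ = -0.3487, θ₂ = 1.3092, θ₃ = 0.2618

arm 1 (φ=0.0°): x'=0.1526, y'=-0.1368
  e−x'=-0.0626;  (l²−L²−(e−x')²−y'²−z²)/2L = 0.0575
  γ=atan2(-0.3404,-0.0626)=-1.7527;  ψ=arccos(0.1661)=1.4040;  θ1=γ+ψ≈-0.3487
φ2=120.0° → target in arm frame (-0.1948, -0.0638)
  A=0.2848, B=-0.3404, C=(l²−L²−A²−y'²−z²)/(2L)=-0.2552
  γ=atan2(-0.3404,0.2848)=-0.8741;  ψ=arccos(-0.5749)=2.1833;  θ2=γ+ψ≈1.3092
arm 3 (φ=240.0°): x'=0.0422, y'=0.2006
  A=0.0478, B=-0.3404, C=(l²−L²−A²−y'²−z²)/(2L)=-0.0419
  θ3 = atan2(B,A) + arccos(C/0.3437) = 0.2618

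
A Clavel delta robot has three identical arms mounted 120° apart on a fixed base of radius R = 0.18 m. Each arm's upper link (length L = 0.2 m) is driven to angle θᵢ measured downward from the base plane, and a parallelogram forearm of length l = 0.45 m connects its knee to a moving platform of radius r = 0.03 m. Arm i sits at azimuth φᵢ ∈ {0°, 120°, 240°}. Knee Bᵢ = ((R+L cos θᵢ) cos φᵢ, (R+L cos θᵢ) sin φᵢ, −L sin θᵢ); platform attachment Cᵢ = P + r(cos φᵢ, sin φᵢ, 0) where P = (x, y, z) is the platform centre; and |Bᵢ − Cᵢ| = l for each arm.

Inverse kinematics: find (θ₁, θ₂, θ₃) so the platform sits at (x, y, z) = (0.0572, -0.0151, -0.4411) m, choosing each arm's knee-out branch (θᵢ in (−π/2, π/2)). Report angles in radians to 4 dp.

arm 1 (φ=0.0°): x'=0.0572, y'=-0.0151
  e−x'=0.0928;  (l²−L²−(e−x')²−y'²−z²)/2L = -0.1023
  θ1 = atan2(B,A) + arccos(C/0.4508) = 0.4362
rotate P by −φ2: (-0.0417, -0.0420, -0.4411)
  A cos θ + B sin θ = C:  0.1917·cos θ + -0.4411·sin θ = -0.1764
  √(A²+B²)=0.4809;  θ2 = -1.1609+1.9464 ≈ 0.7855
arm 3 (φ=240.0°): x'=-0.0155, y'=0.0571
  A=0.1655, B=-0.4411, C=(l²−L²−A²−y'²−z²)/(2L)=-0.1568
  θ3 = atan2(B,A) + arccos(C/0.4711) = 0.6983

θ₁ = 0.4362, θ₂ = 0.7855, θ₃ = 0.6983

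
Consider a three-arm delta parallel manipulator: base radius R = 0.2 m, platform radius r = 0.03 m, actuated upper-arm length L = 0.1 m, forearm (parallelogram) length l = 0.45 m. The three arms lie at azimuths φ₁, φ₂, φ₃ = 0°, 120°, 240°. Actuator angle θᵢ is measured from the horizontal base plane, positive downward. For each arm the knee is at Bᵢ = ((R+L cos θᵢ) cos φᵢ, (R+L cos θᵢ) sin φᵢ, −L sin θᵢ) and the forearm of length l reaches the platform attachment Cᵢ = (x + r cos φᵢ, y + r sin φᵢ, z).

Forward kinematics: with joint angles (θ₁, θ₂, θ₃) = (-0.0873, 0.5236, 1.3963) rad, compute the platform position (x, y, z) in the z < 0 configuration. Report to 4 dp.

S1 = (0.2696·cos0.0°, 0.2696·sin0.0°, 0.0087) = (0.2696, 0.0000, 0.0087)
arm 2 at φ=120.0°: (R−r)+L cos θ2 = 0.2566;  S2 = (-0.1283, 0.2222, -0.0500)
φ3=240.0°: virtual centre (-0.0937, -0.1623, -0.0985), radius l
|S₂|²−|S₁|² = -0.0044;  |S₃|²−|S₁|² = -0.0280
plane₁₂: -0.7958x+0.4444y+-0.1174z = -0.0044
det = 0.5812;  x = 0.0239+-0.2295z,  y = 0.0328+-0.1468z
into |P−S₁|² = l²: 1.0742z² + 0.0858z + -0.1410 = 0;  Δ = 0.6130;  z = -0.4043 or 0.3245 → z<0 root = -0.4043
x = 0.1167, y = 0.0921

(0.1167, 0.0921, -0.4043)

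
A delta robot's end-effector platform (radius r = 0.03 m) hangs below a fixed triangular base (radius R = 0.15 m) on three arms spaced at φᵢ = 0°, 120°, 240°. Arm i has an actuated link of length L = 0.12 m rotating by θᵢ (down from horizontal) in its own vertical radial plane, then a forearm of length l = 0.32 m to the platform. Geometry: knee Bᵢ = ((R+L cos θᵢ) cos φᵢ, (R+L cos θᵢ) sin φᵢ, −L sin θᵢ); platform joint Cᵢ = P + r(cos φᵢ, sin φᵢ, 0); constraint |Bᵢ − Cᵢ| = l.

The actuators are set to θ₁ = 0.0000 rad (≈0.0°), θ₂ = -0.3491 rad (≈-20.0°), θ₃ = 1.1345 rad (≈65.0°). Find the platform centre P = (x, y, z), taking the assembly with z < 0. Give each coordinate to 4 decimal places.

(0.0452, 0.1210, -0.2232)

S1 = (0.2400·cos0.0°, 0.2400·sin0.0°, 0.0000) = (0.2400, 0.0000, 0.0000)
S2 = (0.2328·cos120.0°, 0.2328·sin120.0°, 0.0410) = (-0.1164, 0.2016, 0.0410)
φ3=240.0°: virtual centre (-0.0854, -0.1478, -0.1088), radius l
eliminate P² terms by subtracting sphere 1 from 2 and 3
[-0.7128 0.4032 0.0821]·P = -0.0017;  [-0.6507 -0.2957 -0.2175]·P = -0.0166
Cramer: x(z) = 0.0153-0.1341z;  y(z) = 0.0227-0.4406z
sphere 1 gives Az²+Bz+C=0 with A=1.2121, B=0.0403, C=-0.0514;  B²−4AC=0.2507;  roots -0.2232, 0.1899;  negative root z = -0.2232
x = 0.0452, y = 0.1210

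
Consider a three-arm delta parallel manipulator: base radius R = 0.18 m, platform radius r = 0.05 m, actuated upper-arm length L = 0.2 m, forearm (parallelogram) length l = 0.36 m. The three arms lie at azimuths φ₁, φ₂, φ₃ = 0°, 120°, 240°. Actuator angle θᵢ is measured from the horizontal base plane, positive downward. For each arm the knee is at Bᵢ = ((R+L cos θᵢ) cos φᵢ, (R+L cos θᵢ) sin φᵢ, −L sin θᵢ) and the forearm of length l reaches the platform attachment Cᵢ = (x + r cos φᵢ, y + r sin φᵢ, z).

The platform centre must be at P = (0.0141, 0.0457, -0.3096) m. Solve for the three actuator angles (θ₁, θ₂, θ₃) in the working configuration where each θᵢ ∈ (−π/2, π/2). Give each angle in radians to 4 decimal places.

θ₁ = 0.5236, θ₂ = 0.4362, θ₃ = 0.7851

arm 1 (φ=0.0°): x'=0.0141, y'=0.0457
  e−x'=0.1159;  (l²−L²−(e−x')²−y'²−z²)/2L = -0.0544
  √(A²+B²)=0.3306;  θ1 = -1.2126+1.7362 ≈ 0.5236
rotate P by −φ2: (0.0325, -0.0351, -0.3096)
  e−x'=0.0975;  (l²−L²−(e−x')²−y'²−z²)/2L = -0.0425
  √(A²+B²)=0.3246;  θ2 = -1.2658+1.7020 ≈ 0.4362
rotate P by −φ3: (-0.0466, -0.0106, -0.3096)
  A cos θ + B sin θ = C:  0.1766·cos θ + -0.3096·sin θ = -0.0939
  γ=atan2(-0.3096,0.1766)=-1.0523;  ψ=arccos(-0.2635)=1.8374;  θ3=γ+ψ≈0.7851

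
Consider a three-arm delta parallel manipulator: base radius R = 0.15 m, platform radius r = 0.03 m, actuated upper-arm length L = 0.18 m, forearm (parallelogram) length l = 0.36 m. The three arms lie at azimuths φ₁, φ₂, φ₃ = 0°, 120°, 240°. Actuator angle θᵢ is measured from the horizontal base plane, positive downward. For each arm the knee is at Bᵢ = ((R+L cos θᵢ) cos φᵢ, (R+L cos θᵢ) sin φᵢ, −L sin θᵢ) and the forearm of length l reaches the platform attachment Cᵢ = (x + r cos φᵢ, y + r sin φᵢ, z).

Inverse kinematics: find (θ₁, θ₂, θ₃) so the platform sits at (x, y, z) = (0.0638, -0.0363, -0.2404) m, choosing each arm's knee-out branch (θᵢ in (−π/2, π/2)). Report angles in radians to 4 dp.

θ₁ = -0.1743, θ₂ = 0.6109, θ₃ = 0.2616

φ1=0.0° → target in arm frame (0.0638, -0.0363)
  A cos θ + B sin θ = C:  0.0562·cos θ + -0.2404·sin θ = 0.0970
  γ=atan2(-0.2404,0.0562)=-1.3411;  ψ=arccos(0.3930)=1.1669;  θ1=γ+ψ≈-0.1743
φ2=120.0° → target in arm frame (-0.0633, -0.0371)
  A=0.1833, B=-0.2404, C=(l²−L²−A²−y'²−z²)/(2L)=0.0123
  θ2 = atan2(B,A) + arccos(C/0.3023) = 0.6109
rotate P by −φ3: (-0.0005, 0.0734, -0.2404)
  A=0.1205, B=-0.2404, C=(l²−L²−A²−y'²−z²)/(2L)=0.0542
  θ3 = atan2(B,A) + arccos(C/0.2689) = 0.2616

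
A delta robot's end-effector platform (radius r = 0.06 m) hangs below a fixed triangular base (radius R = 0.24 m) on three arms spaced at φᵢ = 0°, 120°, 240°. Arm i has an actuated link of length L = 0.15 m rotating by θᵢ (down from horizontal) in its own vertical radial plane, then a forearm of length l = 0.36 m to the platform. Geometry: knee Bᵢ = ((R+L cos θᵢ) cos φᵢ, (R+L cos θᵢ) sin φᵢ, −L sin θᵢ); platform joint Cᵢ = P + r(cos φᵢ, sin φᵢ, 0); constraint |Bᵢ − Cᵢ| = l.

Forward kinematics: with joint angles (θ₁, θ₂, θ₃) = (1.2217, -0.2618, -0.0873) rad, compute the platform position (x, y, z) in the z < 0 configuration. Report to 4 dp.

(-0.1249, 0.0078, -0.1922)

arm 1 at φ=0.0°: (R−r)+L cos θ1 = 0.2313;  centre 1 = (0.2313, 0.0000, -0.1410)
arm 2 at φ=120.0°: (R−r)+L cos θ2 = 0.3249;  centre 2 = (-0.1624, 0.2814, 0.0388)
arm 3 at φ=240.0°: (R−r)+L cos θ3 = 0.3294;  centre 3 = (-0.1647, -0.2853, 0.0131)
subtract pairs → two planes through P
plane₁₂: -0.7875x+0.5627y+0.3596z = 0.0337
Cramer: x(z) = -0.0437+0.4229z;  y(z) = -0.0013-0.0471z
into |P−centre ₁|² = l²: 1.1811z² + 0.0494z + -0.0341 = 0;  Δ = 0.1636;  z = -0.1922 or 0.1503 → z<0 root = -0.1922
x = -0.1249, y = 0.0078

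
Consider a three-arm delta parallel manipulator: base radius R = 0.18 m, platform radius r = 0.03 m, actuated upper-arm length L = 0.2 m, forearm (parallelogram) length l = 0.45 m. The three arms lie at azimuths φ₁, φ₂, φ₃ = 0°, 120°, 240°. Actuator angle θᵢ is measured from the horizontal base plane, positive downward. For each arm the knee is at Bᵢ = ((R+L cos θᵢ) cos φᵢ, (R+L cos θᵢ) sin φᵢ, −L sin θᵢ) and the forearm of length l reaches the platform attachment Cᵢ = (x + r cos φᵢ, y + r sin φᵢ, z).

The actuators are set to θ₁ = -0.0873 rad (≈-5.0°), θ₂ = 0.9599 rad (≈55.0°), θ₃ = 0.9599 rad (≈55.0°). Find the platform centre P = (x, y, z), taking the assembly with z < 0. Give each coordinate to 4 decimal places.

(0.1761, 0.0000, -0.3979)

centre 1 = (0.3492·cos0.0°, 0.3492·sin0.0°, 0.0174) = (0.3492, 0.0000, 0.0174)
arm 2 at φ=120.0°: (R−r)+L cos θ2 = 0.2647;  centre 2 = (-0.1324, 0.2293, -0.1638)
arm 3 at φ=240.0°: (R−r)+L cos θ3 = 0.2647;  centre 3 = (-0.1324, -0.2293, -0.1638)
subtract pairs → two planes through P
linear system: -0.9632x+0.4585y = -0.0254−-0.3625z; -0.9632x+-0.4585y = -0.0254−-0.3625z
Cramer: x(z) = 0.0263-0.3764z;  y(z) = 0.0000+0.0000z
sphere 1 gives Az²+Bz+C=0 with A=1.1417, B=0.2082, C=-0.0979;  B²−4AC=0.4905;  roots -0.3979, 0.2156;  negative root z = -0.3979
x = 0.1761, y = 0.0000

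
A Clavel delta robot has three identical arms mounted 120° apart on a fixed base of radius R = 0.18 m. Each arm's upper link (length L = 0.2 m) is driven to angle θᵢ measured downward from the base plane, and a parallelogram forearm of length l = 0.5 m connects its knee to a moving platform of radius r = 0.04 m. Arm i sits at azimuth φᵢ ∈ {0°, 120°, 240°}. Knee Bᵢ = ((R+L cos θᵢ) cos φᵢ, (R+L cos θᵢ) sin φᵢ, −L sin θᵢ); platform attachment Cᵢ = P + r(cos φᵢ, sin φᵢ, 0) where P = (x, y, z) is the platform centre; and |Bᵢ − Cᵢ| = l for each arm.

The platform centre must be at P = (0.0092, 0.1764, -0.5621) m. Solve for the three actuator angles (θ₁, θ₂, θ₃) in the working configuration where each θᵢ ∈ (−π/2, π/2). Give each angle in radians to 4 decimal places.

arm 1 (φ=0.0°): x'=0.0092, y'=0.1764
  A cos θ + B sin θ = C:  0.1308·cos θ + -0.5621·sin θ = -0.3855
  γ=atan2(-0.5621,0.1308)=-1.3422;  ψ=arccos(-0.6679)=2.3022;  θ1=γ+ψ≈0.9600
arm 2 (φ=120.0°): x'=0.1482, y'=-0.0962
  A cos θ + B sin θ = C:  -0.0082·cos θ + -0.5621·sin θ = -0.2882
  γ=atan2(-0.5621,-0.0082)=-1.5853;  ψ=arccos(-0.5126)=2.1090;  θ2=γ+ψ≈0.5237
rotate P by −φ3: (-0.1574, -0.0802, -0.5621)
  A=0.2974, B=-0.5621, C=(l²−L²−A²−y'²−z²)/(2L)=-0.5021
  γ=atan2(-0.5621,0.2974)=-1.0842;  ψ=arccos(-0.7895)=2.4808;  θ3=γ+ψ≈1.3966

θ₁ = 0.9600, θ₂ = 0.5237, θ₃ = 1.3966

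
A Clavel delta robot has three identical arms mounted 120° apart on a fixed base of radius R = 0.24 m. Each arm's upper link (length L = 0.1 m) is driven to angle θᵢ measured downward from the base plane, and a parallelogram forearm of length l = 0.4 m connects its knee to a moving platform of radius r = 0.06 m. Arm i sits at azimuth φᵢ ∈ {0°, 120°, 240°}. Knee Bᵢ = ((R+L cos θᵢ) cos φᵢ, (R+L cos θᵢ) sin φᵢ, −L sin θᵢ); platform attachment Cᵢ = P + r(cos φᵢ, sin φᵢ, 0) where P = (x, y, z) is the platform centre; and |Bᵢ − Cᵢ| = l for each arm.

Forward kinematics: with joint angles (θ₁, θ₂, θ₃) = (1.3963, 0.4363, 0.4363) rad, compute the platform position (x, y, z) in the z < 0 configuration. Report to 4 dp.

(-0.1013, 0.0000, -0.3646)

φ1=0.0°: virtual centre (0.1974, 0.0000, -0.0985), radius l
arm 2 at φ=120.0°: e+L cos θ2 = 0.2706;  S2 = (-0.1353, 0.2344, -0.0423)
arm 3 at φ=240.0°: e+L cos θ3 = 0.2706;  S3 = (-0.1353, -0.2344, -0.0423)
subtract pairs → two planes through P
[-0.6654 0.4687 0.1124]·P = 0.0264;  [-0.6654 -0.4687 0.1124]·P = 0.0264
Cramer: x(z) = -0.0396+0.1690z;  y(z) = 0.0000-0.0000z
into |P−S₁|² = l²: 1.0286z² + 0.1169z + -0.0941 = 0;  Δ = 0.4009;  z = -0.3646 or 0.2510 → z<0 root = -0.3646
x = -0.1013, y = 0.0000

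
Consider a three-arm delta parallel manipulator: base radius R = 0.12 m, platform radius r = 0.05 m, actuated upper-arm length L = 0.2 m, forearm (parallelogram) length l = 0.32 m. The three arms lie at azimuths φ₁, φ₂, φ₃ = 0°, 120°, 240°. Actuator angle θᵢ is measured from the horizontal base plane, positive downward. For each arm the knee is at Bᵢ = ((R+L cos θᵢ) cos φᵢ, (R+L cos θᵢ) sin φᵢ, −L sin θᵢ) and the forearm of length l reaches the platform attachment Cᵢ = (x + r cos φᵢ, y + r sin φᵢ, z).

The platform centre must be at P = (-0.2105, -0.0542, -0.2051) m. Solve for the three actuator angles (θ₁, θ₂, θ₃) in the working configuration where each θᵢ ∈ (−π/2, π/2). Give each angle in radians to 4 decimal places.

θ₁ = 1.3961, θ₂ = 0.3489, θ₃ = -0.2620

arm 1 (φ=0.0°): x'=-0.2105, y'=-0.0542
  A=0.2805, B=-0.2051, C=(l²−L²−A²−y'²−z²)/(2L)=-0.1532
  √(A²+B²)=0.3475;  θ1 = -0.6314+2.0274 ≈ 1.3961
φ2=120.0° → target in arm frame (0.0583, 0.2094)
  A cos θ + B sin θ = C:  0.0117·cos θ + -0.2051·sin θ = -0.0591
  γ=atan2(-0.2051,0.0117)=-1.5139;  ψ=arccos(-0.2878)=1.8627;  θ2=γ+ψ≈0.3489
arm 3 (φ=240.0°): x'=0.1522, y'=-0.1552
  A=-0.0822, B=-0.2051, C=(l²−L²−A²−y'²−z²)/(2L)=-0.0263
  √(A²+B²)=0.2210;  θ3 = -1.9519+1.6900 ≈ -0.2620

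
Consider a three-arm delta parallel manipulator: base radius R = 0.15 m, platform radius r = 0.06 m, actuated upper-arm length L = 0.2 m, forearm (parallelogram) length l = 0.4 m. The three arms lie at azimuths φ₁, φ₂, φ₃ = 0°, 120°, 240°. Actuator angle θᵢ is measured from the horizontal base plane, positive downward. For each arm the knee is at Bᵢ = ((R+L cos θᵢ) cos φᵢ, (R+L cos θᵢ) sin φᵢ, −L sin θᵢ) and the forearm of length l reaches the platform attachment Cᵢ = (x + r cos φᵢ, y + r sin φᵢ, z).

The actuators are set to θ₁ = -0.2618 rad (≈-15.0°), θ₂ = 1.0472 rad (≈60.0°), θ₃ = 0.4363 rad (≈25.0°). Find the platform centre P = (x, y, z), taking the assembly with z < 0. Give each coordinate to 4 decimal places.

S1 = (0.2832·cos0.0°, 0.2832·sin0.0°, 0.0518) = (0.2832, 0.0000, 0.0518)
arm 2 at φ=120.0°: e+L cos θ2 = 0.1900;  S2 = (-0.0950, 0.1645, -0.1732)
S3 = (0.2713·cos240.0°, 0.2713·sin240.0°, -0.0845) = (-0.1356, -0.2349, -0.0845)
|S₂|²−|S₁|² = -0.0168;  |S₃|²−|S₁|² = -0.0021
linear system: -0.7564x+0.3291y = -0.0168−-0.4499z; -0.8376x+-0.4698y = -0.0021−-0.2726z
det = 0.6310;  x = 0.0136+-0.4772z,  y = -0.0197+0.2705z
sphere 1 gives Az²+Bz+C=0 with A=1.3009, B=0.1431, C=-0.0843;  B²−4AC=0.4589;  roots -0.3154, 0.2054;  negative root z = -0.3154
x = 0.1641, y = -0.1050

(0.1641, -0.1050, -0.3154)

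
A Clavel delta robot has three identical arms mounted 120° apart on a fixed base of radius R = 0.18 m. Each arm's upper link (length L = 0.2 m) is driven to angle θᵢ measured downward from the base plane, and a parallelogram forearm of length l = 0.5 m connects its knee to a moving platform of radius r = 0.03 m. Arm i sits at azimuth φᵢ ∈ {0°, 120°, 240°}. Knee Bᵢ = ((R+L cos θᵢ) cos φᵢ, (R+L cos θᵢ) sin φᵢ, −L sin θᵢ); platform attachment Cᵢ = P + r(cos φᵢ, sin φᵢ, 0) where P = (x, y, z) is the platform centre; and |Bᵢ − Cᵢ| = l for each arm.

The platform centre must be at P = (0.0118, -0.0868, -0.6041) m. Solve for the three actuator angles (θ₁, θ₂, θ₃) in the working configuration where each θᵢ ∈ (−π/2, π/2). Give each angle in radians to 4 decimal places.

arm 1 (φ=0.0°): x'=0.0118, y'=-0.0868
  A cos θ + B sin θ = C:  0.1382·cos θ + -0.6041·sin θ = -0.4539
  √(A²+B²)=0.6197;  θ1 = -1.3459+2.3928 ≈ 1.0469
arm 2 (φ=120.0°): x'=-0.0811, y'=0.0332
  e−x'=0.2311;  (l²−L²−(e−x')²−y'²−z²)/2L = -0.5236
  θ2 = atan2(B,A) + arccos(C/0.6468) = 1.3087
rotate P by −φ3: (0.0693, 0.0536, -0.6041)
  A=0.0807, B=-0.6041, C=(l²−L²−A²−y'²−z²)/(2L)=-0.4108
  γ=atan2(-0.6041,0.0807)=-1.4379;  ψ=arccos(-0.6741)=2.3105;  θ3=γ+ψ≈0.8725

θ₁ = 1.0469, θ₂ = 1.3087, θ₃ = 0.8725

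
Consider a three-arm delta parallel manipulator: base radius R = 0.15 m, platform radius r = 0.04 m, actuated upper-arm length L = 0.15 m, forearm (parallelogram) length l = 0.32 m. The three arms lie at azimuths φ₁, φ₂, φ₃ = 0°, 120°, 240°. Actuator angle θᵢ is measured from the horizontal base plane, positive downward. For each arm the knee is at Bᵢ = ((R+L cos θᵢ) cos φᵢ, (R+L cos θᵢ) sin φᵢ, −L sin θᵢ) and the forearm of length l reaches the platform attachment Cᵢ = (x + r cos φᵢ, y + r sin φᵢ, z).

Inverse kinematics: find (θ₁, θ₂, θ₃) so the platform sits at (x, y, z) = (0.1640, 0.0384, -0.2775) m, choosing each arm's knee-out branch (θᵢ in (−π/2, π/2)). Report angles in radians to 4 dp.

arm 1 (φ=0.0°): x'=0.1640, y'=0.0384
  A cos θ + B sin θ = C:  -0.0540·cos θ + -0.2775·sin θ = -0.0050
  θ1 = atan2(B,A) + arccos(C/0.2827) = -0.1745
φ2=120.0° → target in arm frame (-0.0487, -0.1612)
  A=0.1587, B=-0.2775, C=(l²−L²−A²−y'²−z²)/(2L)=-0.1610
  √(A²+B²)=0.3197;  θ2 = -1.0512+2.0986 ≈ 1.0474
rotate P by −φ3: (-0.1153, 0.1228, -0.2775)
  A cos θ + B sin θ = C:  0.2253·cos θ + -0.2775·sin θ = -0.2098
  √(A²+B²)=0.3574;  θ3 = -0.8889+2.1981 ≈ 1.3091

θ₁ = -0.1745, θ₂ = 1.0474, θ₃ = 1.3091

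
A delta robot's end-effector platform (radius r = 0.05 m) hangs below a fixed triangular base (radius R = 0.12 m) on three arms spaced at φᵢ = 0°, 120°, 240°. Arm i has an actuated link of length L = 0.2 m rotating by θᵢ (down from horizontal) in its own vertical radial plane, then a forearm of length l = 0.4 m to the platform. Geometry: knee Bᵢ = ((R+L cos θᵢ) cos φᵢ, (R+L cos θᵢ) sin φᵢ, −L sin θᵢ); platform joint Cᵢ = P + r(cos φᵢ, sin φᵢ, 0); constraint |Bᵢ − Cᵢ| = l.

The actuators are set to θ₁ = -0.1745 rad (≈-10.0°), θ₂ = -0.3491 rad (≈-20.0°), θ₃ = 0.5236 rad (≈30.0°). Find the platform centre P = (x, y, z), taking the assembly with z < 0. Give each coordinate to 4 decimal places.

centre 1 = (0.2670·cos0.0°, 0.2670·sin0.0°, 0.0347) = (0.2670, 0.0000, 0.0347)
arm 2 at φ=120.0°: e+L cos θ2 = 0.2579;  centre 2 = (-0.1290, 0.2234, 0.0684)
centre 3 = (0.2432·cos240.0°, 0.2432·sin240.0°, -0.1000) = (-0.1216, -0.2106, -0.1000)
subtract pairs → two planes through P
plane₁₂: -0.7919x+0.4468y+0.0674z = -0.0013
det = 0.6808;  x = 0.0030+-0.1351z,  y = 0.0024+-0.3903z
into |P−centre ₁|² = l²: 1.1706z² + 0.0000z + -0.0891 = 0;  Δ = 0.4172;  z = -0.2759 or 0.2759 → z<0 root = -0.2759
x = 0.0402, y = 0.1101

(0.0402, 0.1101, -0.2759)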